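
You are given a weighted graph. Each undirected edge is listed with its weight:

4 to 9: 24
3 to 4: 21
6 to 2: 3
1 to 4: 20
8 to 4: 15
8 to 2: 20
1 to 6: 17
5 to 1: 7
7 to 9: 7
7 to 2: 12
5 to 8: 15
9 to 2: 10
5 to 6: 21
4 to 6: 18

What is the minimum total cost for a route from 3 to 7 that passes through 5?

84

Best 3 to 5: 3 → 4 → 1 → 5 costing 48
Shortest 5→7: 5 → 6 → 2 → 7 = 36
Total via 5: 48 + 36 = 84.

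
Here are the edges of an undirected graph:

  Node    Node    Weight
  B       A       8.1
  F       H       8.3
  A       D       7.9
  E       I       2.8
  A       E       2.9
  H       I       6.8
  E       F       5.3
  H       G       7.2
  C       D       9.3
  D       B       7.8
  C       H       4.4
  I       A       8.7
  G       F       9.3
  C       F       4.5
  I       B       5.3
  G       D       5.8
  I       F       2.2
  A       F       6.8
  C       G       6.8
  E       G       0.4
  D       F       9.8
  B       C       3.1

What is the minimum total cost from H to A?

Settle nodes by increasing distance from H:
H: 0
C: 4.4  (via H)
I: 6.8  (via H)
G: 7.2  (via H)
B: 7.5  (via C)
E: 7.6  (via G)
F: 8.3  (via H)
A: 10.5  (via E)
Shortest route: H–G–E–A = 10.5.

10.5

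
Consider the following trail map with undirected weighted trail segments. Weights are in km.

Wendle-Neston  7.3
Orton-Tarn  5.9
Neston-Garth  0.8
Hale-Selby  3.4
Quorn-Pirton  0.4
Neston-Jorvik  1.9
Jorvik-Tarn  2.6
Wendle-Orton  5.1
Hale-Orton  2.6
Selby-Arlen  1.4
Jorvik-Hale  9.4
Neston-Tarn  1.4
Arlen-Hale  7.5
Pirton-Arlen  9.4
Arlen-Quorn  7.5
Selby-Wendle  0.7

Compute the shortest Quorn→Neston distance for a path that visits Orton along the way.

Shortest Quorn→Orton: Quorn–Arlen–Selby–Wendle–Orton = 14.7
Shortest Orton→Neston: Orton–Tarn–Neston = 7.3
Total via Orton: 14.7 + 7.3 = 22 km.

22 km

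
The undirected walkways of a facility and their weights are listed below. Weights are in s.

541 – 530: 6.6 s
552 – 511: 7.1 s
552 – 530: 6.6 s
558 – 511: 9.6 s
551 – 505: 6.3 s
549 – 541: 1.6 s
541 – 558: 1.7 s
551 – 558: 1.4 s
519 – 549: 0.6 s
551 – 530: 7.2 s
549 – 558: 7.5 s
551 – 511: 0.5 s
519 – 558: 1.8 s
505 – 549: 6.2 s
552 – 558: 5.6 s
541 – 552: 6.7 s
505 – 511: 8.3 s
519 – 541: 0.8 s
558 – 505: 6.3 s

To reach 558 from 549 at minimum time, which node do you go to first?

519

Compare a few routes:
549–541–558: 1.6+1.7 = 3.3
549–541–519–558: 1.6+0.8+1.8 = 4.2
549–519–541–558: 0.6+0.8+1.7 = 3.1
549–519–558: 0.6+1.8 = 2.4
The minimum is 2.4 s via 549–519–558.
So from 549 the first move is to 519.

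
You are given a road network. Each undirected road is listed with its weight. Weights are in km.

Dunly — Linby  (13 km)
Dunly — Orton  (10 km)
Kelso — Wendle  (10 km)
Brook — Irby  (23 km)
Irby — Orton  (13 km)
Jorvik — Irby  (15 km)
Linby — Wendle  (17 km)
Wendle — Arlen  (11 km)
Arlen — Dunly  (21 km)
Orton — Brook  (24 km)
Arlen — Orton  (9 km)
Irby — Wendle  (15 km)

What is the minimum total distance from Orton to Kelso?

30 km

Candidate routes:
Orton → Arlen → Wendle → Kelso: 9+11+10 = 30
Orton → Dunly → Arlen → Wendle → Kelso: 10+21+11+10 = 52
Orton → Dunly → Linby → Wendle → Kelso: 10+13+17+10 = 50
Orton → Irby → Wendle → Kelso: 13+15+10 = 38
Cheapest is Orton → Arlen → Wendle → Kelso at 30 km.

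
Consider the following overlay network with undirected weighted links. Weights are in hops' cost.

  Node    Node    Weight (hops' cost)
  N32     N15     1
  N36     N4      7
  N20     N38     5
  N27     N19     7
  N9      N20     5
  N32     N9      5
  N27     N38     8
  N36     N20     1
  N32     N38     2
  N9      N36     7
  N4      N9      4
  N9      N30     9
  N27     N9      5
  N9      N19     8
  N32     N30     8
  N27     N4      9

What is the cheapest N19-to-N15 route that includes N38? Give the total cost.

Best N19 to N38: N19–N27–N38 costing 15
Shortest N38→N15: N38–N32–N15 = 3
Total via N38: 15 + 3 = 18 hops' cost.

18 hops' cost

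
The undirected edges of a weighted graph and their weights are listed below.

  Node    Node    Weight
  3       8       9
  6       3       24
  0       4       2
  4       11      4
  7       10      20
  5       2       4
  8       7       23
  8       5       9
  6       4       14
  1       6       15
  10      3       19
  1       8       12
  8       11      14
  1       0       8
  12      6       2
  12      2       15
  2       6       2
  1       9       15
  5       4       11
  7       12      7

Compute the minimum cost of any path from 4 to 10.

43

Shortest distances from 4:
4: 0
0: 2  (via 4)
11: 4  (via 4)
1: 10  (via 0)
5: 11  (via 4)
6: 14  (via 4)
2: 15  (via 5)
12: 16  (via 6)
8: 18  (via 11)
7: 23  (via 12)
9: 25  (via 1)
3: 27  (via 8)
10: 43  (via 7)
Shortest route: 4–6–12–7–10 = 43.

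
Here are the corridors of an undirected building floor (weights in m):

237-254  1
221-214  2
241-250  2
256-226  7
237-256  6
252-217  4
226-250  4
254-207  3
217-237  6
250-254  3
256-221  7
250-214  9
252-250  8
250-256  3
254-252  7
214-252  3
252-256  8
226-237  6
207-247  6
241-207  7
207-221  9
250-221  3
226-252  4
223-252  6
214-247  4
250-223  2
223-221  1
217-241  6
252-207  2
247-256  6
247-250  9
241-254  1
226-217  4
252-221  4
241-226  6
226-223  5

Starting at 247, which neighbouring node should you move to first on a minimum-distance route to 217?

Enumerating some paths:
247 → 207 → 252 → 217: 6+2+4 = 12
247 → 214 → 252 → 217: 4+3+4 = 11
247 → 214 → 221 → 252 → 217: 4+2+4+4 = 14
Cheapest is 247 → 214 → 252 → 217 at 11 m.
So from 247 the first move is to 214.

214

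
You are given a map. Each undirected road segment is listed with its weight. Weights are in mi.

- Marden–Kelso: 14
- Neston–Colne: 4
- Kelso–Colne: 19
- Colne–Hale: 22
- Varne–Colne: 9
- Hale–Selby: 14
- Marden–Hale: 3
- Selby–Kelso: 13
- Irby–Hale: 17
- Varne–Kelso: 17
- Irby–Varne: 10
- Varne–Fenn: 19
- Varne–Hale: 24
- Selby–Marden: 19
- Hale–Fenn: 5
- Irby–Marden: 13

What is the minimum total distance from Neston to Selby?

36 mi

Running Dijkstra from Neston:
Neston: 0
Colne: 4  (via Neston)
Varne: 13  (via Colne)
Kelso: 23  (via Colne)
Irby: 23  (via Varne)
Hale: 26  (via Colne)
Marden: 29  (via Hale)
Fenn: 31  (via Hale)
Selby: 36  (via Kelso)
Shortest route: Neston → Colne → Kelso → Selby = 36 mi.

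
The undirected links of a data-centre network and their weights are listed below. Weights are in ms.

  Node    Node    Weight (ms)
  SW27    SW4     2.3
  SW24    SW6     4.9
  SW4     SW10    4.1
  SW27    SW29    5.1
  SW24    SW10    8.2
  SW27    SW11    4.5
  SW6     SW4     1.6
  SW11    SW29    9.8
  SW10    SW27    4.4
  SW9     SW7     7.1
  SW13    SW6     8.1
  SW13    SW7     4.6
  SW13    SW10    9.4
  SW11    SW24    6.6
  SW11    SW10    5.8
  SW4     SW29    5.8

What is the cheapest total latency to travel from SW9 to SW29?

Compare a few routes:
SW9 → SW7 → SW13 → SW6 → SW4 → SW29: 7.1+4.6+8.1+1.6+5.8 = 27.2
SW9 → SW7 → SW13 → SW10 → SW27 → SW29: 7.1+4.6+9.4+4.4+5.1 = 30.6
SW9 → SW7 → SW13 → SW6 → SW4 → SW27 → SW29: 7.1+4.6+8.1+1.6+2.3+5.1 = 28.8
The minimum is 27.2 ms via SW9 → SW7 → SW13 → SW6 → SW4 → SW29.

27.2 ms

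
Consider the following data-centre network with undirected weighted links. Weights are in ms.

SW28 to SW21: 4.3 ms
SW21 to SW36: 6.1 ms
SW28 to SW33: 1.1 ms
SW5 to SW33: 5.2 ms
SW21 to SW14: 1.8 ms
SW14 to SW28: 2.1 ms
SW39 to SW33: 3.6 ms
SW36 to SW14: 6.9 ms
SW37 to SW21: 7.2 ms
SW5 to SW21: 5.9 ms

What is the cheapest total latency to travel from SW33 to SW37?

12.2 ms

Settle nodes by increasing distance from SW33:
SW33: 0
SW28: 1.1  (via SW33)
SW14: 3.2  (via SW28)
SW39: 3.6  (via SW33)
SW21: 5  (via SW14)
SW5: 5.2  (via SW33)
SW36: 10.1  (via SW14)
SW37: 12.2  (via SW21)
Shortest route: SW33 → SW28 → SW14 → SW21 → SW37 = 12.2 ms.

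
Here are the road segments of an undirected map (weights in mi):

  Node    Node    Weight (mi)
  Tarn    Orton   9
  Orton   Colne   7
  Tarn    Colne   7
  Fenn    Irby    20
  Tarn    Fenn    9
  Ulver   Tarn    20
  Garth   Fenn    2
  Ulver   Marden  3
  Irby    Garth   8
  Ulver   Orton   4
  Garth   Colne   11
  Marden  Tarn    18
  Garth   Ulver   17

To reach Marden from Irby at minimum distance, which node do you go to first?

Garth

Enumerating some paths:
Irby - Garth - Ulver - Marden: 8+17+3 = 28
Irby - Garth - Fenn - Tarn - Marden: 8+2+9+18 = 37
Irby - Garth - Fenn - Tarn - Orton - Ulver - Marden: 8+2+9+9+4+3 = 35
Irby - Garth - Colne - Orton - Ulver - Marden: 8+11+7+4+3 = 33
The minimum is 28 mi via Irby - Garth - Ulver - Marden.
So from Irby the first move is to Garth.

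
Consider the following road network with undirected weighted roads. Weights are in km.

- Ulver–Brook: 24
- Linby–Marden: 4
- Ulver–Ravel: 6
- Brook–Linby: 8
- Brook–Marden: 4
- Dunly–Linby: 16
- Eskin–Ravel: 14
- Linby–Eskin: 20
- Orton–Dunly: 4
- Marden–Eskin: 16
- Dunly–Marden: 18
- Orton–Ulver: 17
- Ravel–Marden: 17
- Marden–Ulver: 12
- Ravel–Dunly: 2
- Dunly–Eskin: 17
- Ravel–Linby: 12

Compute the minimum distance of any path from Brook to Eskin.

20 km

Enumerating some paths:
Brook - Marden - Eskin: 4+16 = 20
Brook - Linby - Marden - Eskin: 8+4+16 = 28
Cheapest is Brook - Marden - Eskin at 20 km.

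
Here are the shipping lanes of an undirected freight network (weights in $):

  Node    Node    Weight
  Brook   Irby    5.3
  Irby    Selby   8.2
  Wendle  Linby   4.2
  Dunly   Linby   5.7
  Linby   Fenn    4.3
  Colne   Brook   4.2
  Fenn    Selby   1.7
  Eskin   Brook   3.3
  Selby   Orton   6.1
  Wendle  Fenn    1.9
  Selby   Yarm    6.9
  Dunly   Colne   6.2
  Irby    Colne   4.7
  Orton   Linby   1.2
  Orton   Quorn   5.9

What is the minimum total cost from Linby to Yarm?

$12.9

Settle nodes by increasing distance from Linby:
Linby: 0
Orton: 1.2  (via Linby)
Wendle: 4.2  (via Linby)
Fenn: 4.3  (via Linby)
Dunly: 5.7  (via Linby)
Selby: 6  (via Fenn)
Quorn: 7.1  (via Orton)
Colne: 11.9  (via Dunly)
Yarm: 12.9  (via Selby)
Shortest route: Linby → Fenn → Selby → Yarm = $12.9.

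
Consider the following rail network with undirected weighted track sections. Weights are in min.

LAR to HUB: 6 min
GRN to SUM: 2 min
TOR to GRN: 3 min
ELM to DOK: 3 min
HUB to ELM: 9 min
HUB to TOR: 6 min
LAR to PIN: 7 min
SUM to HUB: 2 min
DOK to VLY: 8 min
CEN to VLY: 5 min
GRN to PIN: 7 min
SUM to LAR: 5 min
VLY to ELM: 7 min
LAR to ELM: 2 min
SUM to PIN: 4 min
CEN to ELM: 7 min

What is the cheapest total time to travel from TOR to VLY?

Enumerating some paths:
TOR–GRN–SUM–HUB–LAR–ELM–VLY: 3+2+2+6+2+7 = 22
TOR–GRN–SUM–LAR–ELM–VLY: 3+2+5+2+7 = 19
TOR–HUB–LAR–ELM–VLY: 6+6+2+7 = 21
Cheapest is TOR–GRN–SUM–LAR–ELM–VLY at 19 min.

19 min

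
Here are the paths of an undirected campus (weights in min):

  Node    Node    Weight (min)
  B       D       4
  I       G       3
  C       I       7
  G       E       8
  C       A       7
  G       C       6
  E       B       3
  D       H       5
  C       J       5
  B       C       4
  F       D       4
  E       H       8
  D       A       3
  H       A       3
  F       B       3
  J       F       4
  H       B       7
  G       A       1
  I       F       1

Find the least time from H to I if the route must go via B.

11 min

Shortest H→B: H → B = 7
Shortest B→I: B → F → I = 4
Total via B: 7 + 4 = 11 min.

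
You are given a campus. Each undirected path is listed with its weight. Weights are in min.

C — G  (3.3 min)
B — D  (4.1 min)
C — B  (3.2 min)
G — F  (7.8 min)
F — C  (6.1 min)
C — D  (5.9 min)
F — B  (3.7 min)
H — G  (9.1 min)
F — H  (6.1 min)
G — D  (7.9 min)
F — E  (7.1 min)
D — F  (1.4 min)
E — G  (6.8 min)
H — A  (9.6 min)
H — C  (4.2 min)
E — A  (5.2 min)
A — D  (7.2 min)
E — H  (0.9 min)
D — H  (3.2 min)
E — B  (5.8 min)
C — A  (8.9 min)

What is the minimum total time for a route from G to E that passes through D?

12 min

Shortest G→D: G → D = 7.9
Best D to E: D → H → E costing 4.1
Total via D: 7.9 + 4.1 = 12 min.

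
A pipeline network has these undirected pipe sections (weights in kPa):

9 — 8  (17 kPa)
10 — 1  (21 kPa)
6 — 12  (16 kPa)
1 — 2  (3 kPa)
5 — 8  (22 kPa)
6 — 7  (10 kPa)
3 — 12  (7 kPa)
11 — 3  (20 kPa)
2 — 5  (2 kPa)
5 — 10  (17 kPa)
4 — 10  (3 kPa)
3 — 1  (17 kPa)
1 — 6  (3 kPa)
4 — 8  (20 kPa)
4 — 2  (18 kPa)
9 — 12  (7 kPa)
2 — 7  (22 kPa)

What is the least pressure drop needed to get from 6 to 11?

40 kPa

Shortest distances from 6:
6: 0
1: 3  (via 6)
2: 6  (via 1)
5: 8  (via 2)
7: 10  (via 6)
12: 16  (via 6)
3: 20  (via 1)
9: 23  (via 12)
4: 24  (via 2)
10: 24  (via 1)
8: 30  (via 5)
11: 40  (via 3)
Shortest route: 6 → 1 → 3 → 11 = 40 kPa.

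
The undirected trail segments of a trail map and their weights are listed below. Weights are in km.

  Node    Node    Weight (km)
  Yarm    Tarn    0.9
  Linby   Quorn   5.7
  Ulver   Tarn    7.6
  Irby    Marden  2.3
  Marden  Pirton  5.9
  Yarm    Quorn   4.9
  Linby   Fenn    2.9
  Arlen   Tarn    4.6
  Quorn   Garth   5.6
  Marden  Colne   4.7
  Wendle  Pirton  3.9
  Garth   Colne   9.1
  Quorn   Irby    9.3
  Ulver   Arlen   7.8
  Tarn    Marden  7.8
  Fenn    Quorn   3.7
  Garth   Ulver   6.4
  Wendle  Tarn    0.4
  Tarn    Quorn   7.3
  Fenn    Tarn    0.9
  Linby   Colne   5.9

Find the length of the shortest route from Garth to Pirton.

14.5 km

Running Dijkstra from Garth:
Garth: 0
Quorn: 5.6  (via Garth)
Ulver: 6.4  (via Garth)
Colne: 9.1  (via Garth)
Fenn: 9.3  (via Quorn)
Tarn: 10.2  (via Fenn)
Yarm: 10.5  (via Quorn)
Wendle: 10.6  (via Tarn)
Linby: 11.3  (via Quorn)
Marden: 13.8  (via Colne)
Arlen: 14.2  (via Ulver)
Pirton: 14.5  (via Wendle)
Shortest route: Garth–Quorn–Fenn–Tarn–Wendle–Pirton = 14.5 km.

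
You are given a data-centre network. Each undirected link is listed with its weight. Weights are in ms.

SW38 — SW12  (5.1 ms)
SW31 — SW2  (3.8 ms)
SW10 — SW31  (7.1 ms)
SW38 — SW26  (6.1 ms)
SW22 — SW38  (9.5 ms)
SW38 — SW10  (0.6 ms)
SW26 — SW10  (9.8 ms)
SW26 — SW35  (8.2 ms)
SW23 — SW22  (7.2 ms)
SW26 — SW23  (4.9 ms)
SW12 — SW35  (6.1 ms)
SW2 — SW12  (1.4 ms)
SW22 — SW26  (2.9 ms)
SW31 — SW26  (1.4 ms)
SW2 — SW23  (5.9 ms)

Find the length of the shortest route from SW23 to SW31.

6.3 ms

Candidate routes:
SW23–SW26–SW31: 4.9+1.4 = 6.3
SW23–SW2–SW31: 5.9+3.8 = 9.7
Cheapest is SW23–SW26–SW31 at 6.3 ms.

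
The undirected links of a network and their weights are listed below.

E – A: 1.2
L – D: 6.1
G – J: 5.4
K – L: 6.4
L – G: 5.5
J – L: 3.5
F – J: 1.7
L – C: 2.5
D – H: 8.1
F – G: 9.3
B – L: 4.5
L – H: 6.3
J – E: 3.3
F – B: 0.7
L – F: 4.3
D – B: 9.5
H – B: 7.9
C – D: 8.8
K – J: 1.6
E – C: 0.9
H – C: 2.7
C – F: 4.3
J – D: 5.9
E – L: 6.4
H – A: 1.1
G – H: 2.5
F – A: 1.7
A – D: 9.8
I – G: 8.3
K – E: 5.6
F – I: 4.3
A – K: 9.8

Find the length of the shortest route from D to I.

11.9

Running Dijkstra from D:
D: 0
J: 5.9  (via D)
L: 6.1  (via D)
K: 7.5  (via J)
F: 7.6  (via J)
H: 8.1  (via D)
B: 8.3  (via F)
C: 8.6  (via L)
A: 9.2  (via H)
E: 9.2  (via J)
G: 10.6  (via H)
I: 11.9  (via F)
Shortest route: D–J–F–I = 11.9.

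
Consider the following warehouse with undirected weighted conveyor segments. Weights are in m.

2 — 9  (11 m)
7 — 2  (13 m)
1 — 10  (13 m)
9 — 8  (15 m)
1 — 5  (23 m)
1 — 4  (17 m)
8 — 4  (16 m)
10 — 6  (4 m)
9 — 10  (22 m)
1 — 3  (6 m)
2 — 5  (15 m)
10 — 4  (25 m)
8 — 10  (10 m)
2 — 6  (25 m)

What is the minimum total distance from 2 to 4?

42 m

Shortest distances from 2:
2: 0
9: 11  (via 2)
7: 13  (via 2)
5: 15  (via 2)
6: 25  (via 2)
8: 26  (via 9)
10: 29  (via 6)
1: 38  (via 5)
4: 42  (via 8)
Shortest route: 2 → 9 → 8 → 4 = 42 m.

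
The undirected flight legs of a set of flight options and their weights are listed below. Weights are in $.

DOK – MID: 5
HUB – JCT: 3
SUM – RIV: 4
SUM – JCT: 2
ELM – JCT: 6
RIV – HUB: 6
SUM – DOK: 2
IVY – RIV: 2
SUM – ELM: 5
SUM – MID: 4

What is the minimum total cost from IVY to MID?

$10

Compare a few routes:
IVY–RIV–HUB–JCT–SUM–DOK–MID: 2+6+3+2+2+5 = 20
IVY–RIV–SUM–MID: 2+4+4 = 10
IVY–RIV–SUM–DOK–MID: 2+4+2+5 = 13
IVY–RIV–HUB–JCT–SUM–MID: 2+6+3+2+4 = 17
Cheapest is IVY–RIV–SUM–MID at $10.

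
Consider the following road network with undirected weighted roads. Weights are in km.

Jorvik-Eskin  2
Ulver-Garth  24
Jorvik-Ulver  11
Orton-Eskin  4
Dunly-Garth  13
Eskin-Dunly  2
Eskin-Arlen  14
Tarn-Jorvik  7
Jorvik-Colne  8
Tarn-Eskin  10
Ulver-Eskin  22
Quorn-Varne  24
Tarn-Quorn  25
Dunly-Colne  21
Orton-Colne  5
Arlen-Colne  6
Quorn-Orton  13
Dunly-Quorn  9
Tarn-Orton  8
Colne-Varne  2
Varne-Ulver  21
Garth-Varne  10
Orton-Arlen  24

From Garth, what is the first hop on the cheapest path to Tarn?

Dunly

Enumerating some paths:
Garth–Varne–Colne–Orton–Tarn: 10+2+5+8 = 25
Garth–Dunly–Eskin–Tarn: 13+2+10 = 25
Garth–Dunly–Eskin–Jorvik–Tarn: 13+2+2+7 = 24
Cheapest is Garth–Dunly–Eskin–Jorvik–Tarn at 24 km.
So from Garth the first move is to Dunly.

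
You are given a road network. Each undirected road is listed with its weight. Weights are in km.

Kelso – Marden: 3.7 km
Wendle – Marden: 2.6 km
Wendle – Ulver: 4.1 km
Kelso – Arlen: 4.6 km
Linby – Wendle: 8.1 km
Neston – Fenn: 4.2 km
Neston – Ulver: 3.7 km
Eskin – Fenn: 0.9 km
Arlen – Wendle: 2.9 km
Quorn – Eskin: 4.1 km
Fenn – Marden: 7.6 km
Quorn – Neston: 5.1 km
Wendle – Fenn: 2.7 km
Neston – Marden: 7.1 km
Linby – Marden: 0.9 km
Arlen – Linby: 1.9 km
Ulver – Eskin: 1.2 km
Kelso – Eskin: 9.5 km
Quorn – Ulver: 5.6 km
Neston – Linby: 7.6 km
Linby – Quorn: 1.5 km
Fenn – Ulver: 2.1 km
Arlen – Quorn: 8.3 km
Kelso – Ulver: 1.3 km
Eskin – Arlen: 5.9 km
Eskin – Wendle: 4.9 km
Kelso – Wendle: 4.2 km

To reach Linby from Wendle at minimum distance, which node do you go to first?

Marden

Candidate routes:
Wendle → Marden → Linby: 2.6+0.9 = 3.5
Wendle → Arlen → Linby: 2.9+1.9 = 4.8
Wendle → Linby: 8.1 = 8.1
The minimum is 3.5 km via Wendle → Marden → Linby.
So from Wendle the first move is to Marden.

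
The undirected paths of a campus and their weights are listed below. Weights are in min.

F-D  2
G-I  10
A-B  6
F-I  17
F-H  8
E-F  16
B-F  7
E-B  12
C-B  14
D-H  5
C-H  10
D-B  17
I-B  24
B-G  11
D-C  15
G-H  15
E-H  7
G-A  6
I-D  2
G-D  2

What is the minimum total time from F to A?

10 min

Compare a few routes:
F–D–G–A: 2+2+6 = 10
F–D–I–G–A: 2+2+10+6 = 20
F–B–A: 7+6 = 13
Cheapest is F–D–G–A at 10 min.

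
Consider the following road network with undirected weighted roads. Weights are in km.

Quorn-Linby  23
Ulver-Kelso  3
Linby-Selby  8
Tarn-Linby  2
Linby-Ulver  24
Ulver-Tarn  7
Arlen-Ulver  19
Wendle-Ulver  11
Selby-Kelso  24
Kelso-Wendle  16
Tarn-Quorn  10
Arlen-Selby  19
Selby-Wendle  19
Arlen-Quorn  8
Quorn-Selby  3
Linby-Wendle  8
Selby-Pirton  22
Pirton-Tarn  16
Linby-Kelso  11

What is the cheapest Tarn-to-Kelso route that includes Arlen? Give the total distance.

40 km

Best Tarn to Arlen: Tarn–Quorn–Arlen costing 18
Shortest Arlen→Kelso: Arlen–Ulver–Kelso = 22
Total via Arlen: 18 + 22 = 40 km.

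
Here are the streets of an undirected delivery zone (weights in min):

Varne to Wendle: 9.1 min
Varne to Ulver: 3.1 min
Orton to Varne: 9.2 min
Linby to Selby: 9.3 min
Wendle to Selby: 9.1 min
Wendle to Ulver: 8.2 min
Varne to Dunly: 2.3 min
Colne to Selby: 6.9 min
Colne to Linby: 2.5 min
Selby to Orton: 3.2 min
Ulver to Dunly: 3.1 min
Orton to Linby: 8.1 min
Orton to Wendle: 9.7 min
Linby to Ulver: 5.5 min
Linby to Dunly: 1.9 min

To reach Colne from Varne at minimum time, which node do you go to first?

Candidate routes:
Varne–Ulver–Dunly–Linby–Colne: 3.1+3.1+1.9+2.5 = 10.6
Varne–Dunly–Linby–Colne: 2.3+1.9+2.5 = 6.7
The minimum is 6.7 min via Varne–Dunly–Linby–Colne.
So from Varne the first move is to Dunly.

Dunly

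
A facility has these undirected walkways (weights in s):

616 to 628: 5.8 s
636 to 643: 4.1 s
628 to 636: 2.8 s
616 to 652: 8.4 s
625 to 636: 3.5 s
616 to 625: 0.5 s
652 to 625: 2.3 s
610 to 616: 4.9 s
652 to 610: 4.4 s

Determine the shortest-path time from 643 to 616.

Enumerating some paths:
643–636–625–616: 4.1+3.5+0.5 = 8.1
643–636–628–616: 4.1+2.8+5.8 = 12.7
The minimum is 8.1 s via 643–636–625–616.

8.1 s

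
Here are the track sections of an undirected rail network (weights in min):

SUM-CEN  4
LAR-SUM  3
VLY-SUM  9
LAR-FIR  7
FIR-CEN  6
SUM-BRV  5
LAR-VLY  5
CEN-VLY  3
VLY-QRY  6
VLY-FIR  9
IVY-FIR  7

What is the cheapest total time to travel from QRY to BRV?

18 min

Candidate routes:
QRY–VLY–SUM–BRV: 6+9+5 = 20
QRY–VLY–LAR–SUM–BRV: 6+5+3+5 = 19
QRY–VLY–CEN–SUM–BRV: 6+3+4+5 = 18
The minimum is 18 min via QRY–VLY–CEN–SUM–BRV.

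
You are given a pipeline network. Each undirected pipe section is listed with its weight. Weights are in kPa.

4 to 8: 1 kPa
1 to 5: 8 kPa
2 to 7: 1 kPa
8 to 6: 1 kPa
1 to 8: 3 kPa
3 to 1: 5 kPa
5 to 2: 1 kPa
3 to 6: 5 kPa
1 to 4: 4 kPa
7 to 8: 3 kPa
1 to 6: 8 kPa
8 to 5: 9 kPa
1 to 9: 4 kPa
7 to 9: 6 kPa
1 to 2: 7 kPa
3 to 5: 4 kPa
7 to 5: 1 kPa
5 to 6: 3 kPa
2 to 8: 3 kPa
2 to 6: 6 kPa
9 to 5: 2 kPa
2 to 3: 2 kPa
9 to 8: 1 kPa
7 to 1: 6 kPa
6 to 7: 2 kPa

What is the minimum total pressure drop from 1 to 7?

6 kPa

Compare a few routes:
1 → 8 → 2 → 7: 3+3+1 = 7
1 → 8 → 9 → 5 → 7: 3+1+2+1 = 7
1 → 9 → 5 → 7: 4+2+1 = 7
1 → 7: 6 = 6
Cheapest is 1 → 7 at 6 kPa.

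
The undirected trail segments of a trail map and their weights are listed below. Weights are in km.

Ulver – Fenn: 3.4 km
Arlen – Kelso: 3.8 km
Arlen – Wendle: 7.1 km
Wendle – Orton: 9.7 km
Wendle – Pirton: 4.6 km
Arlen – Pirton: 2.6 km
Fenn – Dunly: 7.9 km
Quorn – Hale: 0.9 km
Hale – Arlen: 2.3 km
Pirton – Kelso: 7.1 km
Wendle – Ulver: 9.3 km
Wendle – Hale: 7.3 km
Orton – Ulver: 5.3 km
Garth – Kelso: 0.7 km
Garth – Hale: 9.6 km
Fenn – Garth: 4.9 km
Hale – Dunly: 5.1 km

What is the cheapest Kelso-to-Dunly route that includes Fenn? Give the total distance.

Best Kelso to Fenn: Kelso → Garth → Fenn costing 5.6
Shortest Fenn→Dunly: Fenn → Dunly = 7.9
Total via Fenn: 5.6 + 7.9 = 13.5 km.

13.5 km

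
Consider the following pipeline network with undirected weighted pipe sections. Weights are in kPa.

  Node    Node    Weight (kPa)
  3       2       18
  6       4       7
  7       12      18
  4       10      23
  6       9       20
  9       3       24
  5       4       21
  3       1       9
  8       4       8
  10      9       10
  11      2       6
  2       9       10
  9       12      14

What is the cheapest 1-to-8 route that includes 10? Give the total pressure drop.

74 kPa

Best 1 to 10: 1 → 3 → 9 → 10 costing 43
Best 10 to 8: 10 → 4 → 8 costing 31
Total via 10: 43 + 31 = 74 kPa.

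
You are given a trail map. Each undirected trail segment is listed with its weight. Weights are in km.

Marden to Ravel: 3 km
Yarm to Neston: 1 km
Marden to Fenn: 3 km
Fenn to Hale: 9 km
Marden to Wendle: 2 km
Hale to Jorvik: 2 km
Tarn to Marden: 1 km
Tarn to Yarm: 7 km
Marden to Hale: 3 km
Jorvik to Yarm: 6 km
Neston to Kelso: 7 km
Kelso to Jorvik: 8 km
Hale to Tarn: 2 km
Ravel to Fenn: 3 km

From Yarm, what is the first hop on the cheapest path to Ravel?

Tarn

Enumerating some paths:
Yarm - Tarn - Marden - Ravel: 7+1+3 = 11
Yarm - Jorvik - Hale - Tarn - Marden - Ravel: 6+2+2+1+3 = 14
Yarm - Tarn - Marden - Fenn - Ravel: 7+1+3+3 = 14
Yarm - Jorvik - Hale - Marden - Ravel: 6+2+3+3 = 14
Cheapest is Yarm - Tarn - Marden - Ravel at 11 km.
So from Yarm the first move is to Tarn.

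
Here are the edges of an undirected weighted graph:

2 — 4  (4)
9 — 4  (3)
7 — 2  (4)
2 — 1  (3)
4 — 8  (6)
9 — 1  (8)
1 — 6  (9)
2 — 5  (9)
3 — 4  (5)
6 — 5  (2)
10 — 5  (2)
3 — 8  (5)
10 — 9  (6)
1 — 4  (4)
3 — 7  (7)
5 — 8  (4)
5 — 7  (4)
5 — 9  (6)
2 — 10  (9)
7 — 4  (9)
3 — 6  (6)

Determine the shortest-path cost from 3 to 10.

Running Dijkstra from 3:
3: 0
4: 5  (via 3)
8: 5  (via 3)
6: 6  (via 3)
7: 7  (via 3)
5: 8  (via 6)
9: 8  (via 4)
1: 9  (via 4)
2: 9  (via 4)
10: 10  (via 5)
Shortest route: 3 → 6 → 5 → 10 = 10.

10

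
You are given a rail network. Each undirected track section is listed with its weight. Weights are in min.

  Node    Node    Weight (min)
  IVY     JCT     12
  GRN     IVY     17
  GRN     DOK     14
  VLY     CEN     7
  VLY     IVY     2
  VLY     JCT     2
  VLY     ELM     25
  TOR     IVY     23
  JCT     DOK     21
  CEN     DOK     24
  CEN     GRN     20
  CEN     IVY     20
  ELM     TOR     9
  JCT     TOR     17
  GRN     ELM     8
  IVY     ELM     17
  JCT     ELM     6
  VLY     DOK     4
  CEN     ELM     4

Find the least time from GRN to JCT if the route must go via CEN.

21 min

Best GRN to CEN: GRN–ELM–CEN costing 12
Best CEN to JCT: CEN–VLY–JCT costing 9
Total via CEN: 12 + 9 = 21 min.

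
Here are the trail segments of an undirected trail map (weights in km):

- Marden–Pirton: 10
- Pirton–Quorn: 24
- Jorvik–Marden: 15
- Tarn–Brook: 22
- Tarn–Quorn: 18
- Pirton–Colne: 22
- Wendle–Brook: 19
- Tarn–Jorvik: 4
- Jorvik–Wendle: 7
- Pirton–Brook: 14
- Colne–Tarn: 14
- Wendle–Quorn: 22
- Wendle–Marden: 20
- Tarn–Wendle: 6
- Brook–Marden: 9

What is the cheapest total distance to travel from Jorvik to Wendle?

Running Dijkstra from Jorvik:
Jorvik: 0
Tarn: 4  (via Jorvik)
Wendle: 7  (via Jorvik)
Shortest route: Jorvik → Wendle = 7 km.

7 km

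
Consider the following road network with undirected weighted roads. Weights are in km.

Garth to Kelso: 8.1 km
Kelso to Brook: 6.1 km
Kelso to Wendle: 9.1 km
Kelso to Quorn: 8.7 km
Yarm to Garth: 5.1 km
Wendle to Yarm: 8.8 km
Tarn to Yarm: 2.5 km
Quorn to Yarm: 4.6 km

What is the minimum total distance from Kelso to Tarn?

Compare a few routes:
Kelso - Garth - Yarm - Tarn: 8.1+5.1+2.5 = 15.7
Kelso - Quorn - Yarm - Tarn: 8.7+4.6+2.5 = 15.8
Kelso - Wendle - Yarm - Tarn: 9.1+8.8+2.5 = 20.4
The minimum is 15.7 km via Kelso - Garth - Yarm - Tarn.

15.7 km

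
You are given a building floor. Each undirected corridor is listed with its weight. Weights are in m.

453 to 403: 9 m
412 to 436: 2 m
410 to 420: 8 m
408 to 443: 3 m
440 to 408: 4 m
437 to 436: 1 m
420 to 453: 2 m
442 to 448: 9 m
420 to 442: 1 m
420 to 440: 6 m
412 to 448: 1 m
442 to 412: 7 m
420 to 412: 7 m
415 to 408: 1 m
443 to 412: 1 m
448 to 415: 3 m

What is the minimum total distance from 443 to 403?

19 m

Shortest distances from 443:
443: 0
412: 1  (via 443)
448: 2  (via 412)
408: 3  (via 443)
436: 3  (via 412)
415: 4  (via 408)
437: 4  (via 436)
440: 7  (via 408)
420: 8  (via 412)
442: 8  (via 412)
453: 10  (via 420)
410: 16  (via 420)
403: 19  (via 453)
Shortest route: 443 → 412 → 420 → 453 → 403 = 19 m.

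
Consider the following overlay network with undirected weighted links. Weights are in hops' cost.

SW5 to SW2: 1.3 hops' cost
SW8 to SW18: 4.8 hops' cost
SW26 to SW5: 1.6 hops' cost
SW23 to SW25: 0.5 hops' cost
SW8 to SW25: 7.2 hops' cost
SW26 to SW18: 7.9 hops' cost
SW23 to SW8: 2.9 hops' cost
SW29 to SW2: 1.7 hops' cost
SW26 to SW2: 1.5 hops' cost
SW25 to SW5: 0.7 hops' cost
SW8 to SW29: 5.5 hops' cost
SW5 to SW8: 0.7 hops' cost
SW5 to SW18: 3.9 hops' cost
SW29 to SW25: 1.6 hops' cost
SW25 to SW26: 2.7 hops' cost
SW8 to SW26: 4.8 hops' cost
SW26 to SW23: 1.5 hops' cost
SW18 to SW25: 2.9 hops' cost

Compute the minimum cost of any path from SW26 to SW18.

4.9 hops' cost

Candidate routes:
SW26 - SW5 - SW18: 1.6+3.9 = 5.5
SW26 - SW25 - SW18: 2.7+2.9 = 5.6
SW26 - SW23 - SW25 - SW18: 1.5+0.5+2.9 = 4.9
SW26 - SW5 - SW25 - SW18: 1.6+0.7+2.9 = 5.2
The minimum is 4.9 hops' cost via SW26 - SW23 - SW25 - SW18.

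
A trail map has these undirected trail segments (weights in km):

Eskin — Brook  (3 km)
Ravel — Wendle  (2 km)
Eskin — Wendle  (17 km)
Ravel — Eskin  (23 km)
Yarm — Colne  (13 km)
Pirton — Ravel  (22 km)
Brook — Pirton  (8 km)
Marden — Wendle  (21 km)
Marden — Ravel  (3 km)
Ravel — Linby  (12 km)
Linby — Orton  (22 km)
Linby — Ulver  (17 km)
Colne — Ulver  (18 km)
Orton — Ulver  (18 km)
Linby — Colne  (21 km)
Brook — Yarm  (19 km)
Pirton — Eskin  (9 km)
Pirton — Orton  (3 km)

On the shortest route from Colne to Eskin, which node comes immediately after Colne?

Candidate routes:
Colne → Yarm → Brook → Eskin: 13+19+3 = 35
Colne → Ulver → Orton → Pirton → Eskin: 18+18+3+9 = 48
The minimum is 35 km via Colne → Yarm → Brook → Eskin.
So from Colne the first move is to Yarm.

Yarm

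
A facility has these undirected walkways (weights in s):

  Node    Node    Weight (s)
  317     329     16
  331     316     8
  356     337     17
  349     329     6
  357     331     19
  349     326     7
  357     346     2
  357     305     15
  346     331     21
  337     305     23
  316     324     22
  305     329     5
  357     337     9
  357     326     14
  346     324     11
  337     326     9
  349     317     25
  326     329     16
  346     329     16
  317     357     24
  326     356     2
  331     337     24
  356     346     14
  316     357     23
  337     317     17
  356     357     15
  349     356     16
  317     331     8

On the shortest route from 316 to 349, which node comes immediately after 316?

Compare a few routes:
316 → 357 → 326 → 349: 23+14+7 = 44
316 → 331 → 317 → 349: 8+8+25 = 41
316 → 331 → 317 → 329 → 349: 8+8+16+6 = 38
The minimum is 38 s via 316 → 331 → 317 → 329 → 349.
So from 316 the first move is to 331.

331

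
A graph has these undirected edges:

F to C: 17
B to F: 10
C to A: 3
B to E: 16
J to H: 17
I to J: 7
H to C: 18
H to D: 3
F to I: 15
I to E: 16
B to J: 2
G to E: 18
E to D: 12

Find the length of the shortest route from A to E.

Running Dijkstra from A:
A: 0
C: 3  (via A)
F: 20  (via C)
H: 21  (via C)
D: 24  (via H)
B: 30  (via F)
J: 32  (via B)
I: 35  (via F)
E: 36  (via D)
Shortest route: A–C–H–D–E = 36.

36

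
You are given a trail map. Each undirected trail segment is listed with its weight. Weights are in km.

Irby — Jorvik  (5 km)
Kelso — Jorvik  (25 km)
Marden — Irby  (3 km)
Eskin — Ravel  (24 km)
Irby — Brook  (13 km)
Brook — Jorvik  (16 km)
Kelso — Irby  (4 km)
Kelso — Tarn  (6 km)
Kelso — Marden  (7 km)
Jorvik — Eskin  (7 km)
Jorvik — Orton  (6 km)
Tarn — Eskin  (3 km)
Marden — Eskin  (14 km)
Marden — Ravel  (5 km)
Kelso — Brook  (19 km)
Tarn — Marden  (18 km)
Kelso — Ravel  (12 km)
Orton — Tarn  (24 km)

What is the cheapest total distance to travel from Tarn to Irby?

Shortest distances from Tarn:
Tarn: 0
Eskin: 3  (via Tarn)
Kelso: 6  (via Tarn)
Jorvik: 10  (via Eskin)
Irby: 10  (via Kelso)
Shortest route: Tarn → Kelso → Irby = 10 km.

10 km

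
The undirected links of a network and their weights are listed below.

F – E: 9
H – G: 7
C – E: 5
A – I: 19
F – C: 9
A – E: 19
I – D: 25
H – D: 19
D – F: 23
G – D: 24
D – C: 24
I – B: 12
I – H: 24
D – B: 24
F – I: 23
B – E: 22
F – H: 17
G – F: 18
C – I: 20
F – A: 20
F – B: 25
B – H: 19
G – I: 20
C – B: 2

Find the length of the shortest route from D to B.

Candidate routes:
D–I–B: 25+12 = 37
D–F–C–B: 23+9+2 = 34
D–C–B: 24+2 = 26
D–B: 24 = 24
Cheapest is D–B at 24.

24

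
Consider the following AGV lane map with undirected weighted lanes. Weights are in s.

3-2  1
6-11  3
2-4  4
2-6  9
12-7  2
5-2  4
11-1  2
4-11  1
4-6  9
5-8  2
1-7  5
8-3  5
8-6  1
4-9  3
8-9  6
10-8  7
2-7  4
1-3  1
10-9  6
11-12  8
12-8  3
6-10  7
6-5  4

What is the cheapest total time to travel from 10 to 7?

Enumerating some paths:
10 - 8 - 12 - 7: 7+3+2 = 12
10 - 6 - 8 - 12 - 7: 7+1+3+2 = 13
10 - 9 - 8 - 12 - 7: 6+6+3+2 = 17
The minimum is 12 s via 10 - 8 - 12 - 7.

12 s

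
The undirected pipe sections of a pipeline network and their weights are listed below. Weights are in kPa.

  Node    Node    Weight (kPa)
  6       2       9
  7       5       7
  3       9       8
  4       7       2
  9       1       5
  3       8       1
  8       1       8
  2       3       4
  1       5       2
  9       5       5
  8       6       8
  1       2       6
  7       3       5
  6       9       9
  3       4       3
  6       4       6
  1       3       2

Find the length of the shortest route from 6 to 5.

13 kPa

Settle nodes by increasing distance from 6:
6: 0
4: 6  (via 6)
7: 8  (via 4)
8: 8  (via 6)
2: 9  (via 6)
3: 9  (via 4)
9: 9  (via 6)
1: 11  (via 3)
5: 13  (via 1)
Shortest route: 6 → 4 → 3 → 1 → 5 = 13 kPa.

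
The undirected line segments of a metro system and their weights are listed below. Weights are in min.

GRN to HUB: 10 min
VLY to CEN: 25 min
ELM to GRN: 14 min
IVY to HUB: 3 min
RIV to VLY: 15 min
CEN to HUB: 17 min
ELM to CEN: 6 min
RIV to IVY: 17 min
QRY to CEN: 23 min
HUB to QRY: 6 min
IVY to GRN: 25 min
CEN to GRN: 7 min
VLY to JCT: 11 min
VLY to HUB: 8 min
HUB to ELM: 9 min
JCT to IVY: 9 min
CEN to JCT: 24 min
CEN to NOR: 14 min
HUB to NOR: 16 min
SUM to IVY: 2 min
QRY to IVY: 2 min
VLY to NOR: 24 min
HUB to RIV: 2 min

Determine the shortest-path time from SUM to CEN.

20 min

Shortest distances from SUM:
SUM: 0
IVY: 2  (via SUM)
QRY: 4  (via IVY)
HUB: 5  (via IVY)
RIV: 7  (via HUB)
JCT: 11  (via IVY)
VLY: 13  (via HUB)
ELM: 14  (via HUB)
GRN: 15  (via HUB)
CEN: 20  (via ELM)
Shortest route: SUM–IVY–HUB–ELM–CEN = 20 min.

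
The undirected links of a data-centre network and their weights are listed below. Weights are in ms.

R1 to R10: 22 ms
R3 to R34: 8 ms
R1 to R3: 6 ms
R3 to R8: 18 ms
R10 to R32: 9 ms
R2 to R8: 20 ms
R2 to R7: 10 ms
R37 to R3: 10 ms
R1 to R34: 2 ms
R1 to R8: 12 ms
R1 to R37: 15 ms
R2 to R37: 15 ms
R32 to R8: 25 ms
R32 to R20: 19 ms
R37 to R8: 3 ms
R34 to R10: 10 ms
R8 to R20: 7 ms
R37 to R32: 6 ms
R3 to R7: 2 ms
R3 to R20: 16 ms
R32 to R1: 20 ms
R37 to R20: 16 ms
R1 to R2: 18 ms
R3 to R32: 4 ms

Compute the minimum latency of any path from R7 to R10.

Compare a few routes:
R7 → R3 → R34 → R10: 2+8+10 = 20
R7 → R3 → R32 → R10: 2+4+9 = 15
The minimum is 15 ms via R7 → R3 → R32 → R10.

15 ms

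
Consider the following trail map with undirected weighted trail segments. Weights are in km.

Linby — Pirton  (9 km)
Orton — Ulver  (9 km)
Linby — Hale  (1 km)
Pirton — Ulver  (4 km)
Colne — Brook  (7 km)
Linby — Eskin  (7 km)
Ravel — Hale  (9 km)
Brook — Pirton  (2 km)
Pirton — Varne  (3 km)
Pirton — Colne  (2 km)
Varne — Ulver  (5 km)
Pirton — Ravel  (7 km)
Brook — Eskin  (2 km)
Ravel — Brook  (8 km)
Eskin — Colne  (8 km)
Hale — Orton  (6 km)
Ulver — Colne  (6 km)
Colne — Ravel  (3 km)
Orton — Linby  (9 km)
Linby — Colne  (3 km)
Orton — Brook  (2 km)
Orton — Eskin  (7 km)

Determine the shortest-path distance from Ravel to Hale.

Shortest distances from Ravel:
Ravel: 0
Colne: 3  (via Ravel)
Pirton: 5  (via Colne)
Linby: 6  (via Colne)
Hale: 7  (via Linby)
Shortest route: Ravel → Colne → Linby → Hale = 7 km.

7 km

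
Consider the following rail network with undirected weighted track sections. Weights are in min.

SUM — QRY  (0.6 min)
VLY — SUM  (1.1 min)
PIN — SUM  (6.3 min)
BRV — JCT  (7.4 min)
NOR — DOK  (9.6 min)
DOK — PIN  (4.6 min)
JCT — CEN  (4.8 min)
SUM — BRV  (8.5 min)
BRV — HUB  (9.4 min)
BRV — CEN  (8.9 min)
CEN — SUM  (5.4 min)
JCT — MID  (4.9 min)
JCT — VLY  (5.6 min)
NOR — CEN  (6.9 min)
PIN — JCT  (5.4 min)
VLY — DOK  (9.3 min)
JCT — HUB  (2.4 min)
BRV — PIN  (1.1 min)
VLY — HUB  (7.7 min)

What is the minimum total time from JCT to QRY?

7.3 min

Candidate routes:
JCT - VLY - SUM - QRY: 5.6+1.1+0.6 = 7.3
JCT - CEN - SUM - QRY: 4.8+5.4+0.6 = 10.8
JCT - HUB - VLY - SUM - QRY: 2.4+7.7+1.1+0.6 = 11.8
The minimum is 7.3 min via JCT - VLY - SUM - QRY.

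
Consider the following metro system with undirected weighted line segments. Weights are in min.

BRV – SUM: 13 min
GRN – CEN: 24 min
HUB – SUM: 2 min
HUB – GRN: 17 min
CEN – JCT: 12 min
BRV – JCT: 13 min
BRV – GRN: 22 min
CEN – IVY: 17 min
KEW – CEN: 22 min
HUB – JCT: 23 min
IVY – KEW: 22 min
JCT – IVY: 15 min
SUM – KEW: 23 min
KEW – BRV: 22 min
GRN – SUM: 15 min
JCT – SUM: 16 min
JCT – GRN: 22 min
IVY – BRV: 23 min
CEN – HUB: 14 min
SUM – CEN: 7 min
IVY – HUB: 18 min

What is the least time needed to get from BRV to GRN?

22 min

Enumerating some paths:
BRV - SUM - HUB - GRN: 13+2+17 = 32
BRV - GRN: 22 = 22
BRV - SUM - GRN: 13+15 = 28
BRV - JCT - GRN: 13+22 = 35
The minimum is 22 min via BRV - GRN.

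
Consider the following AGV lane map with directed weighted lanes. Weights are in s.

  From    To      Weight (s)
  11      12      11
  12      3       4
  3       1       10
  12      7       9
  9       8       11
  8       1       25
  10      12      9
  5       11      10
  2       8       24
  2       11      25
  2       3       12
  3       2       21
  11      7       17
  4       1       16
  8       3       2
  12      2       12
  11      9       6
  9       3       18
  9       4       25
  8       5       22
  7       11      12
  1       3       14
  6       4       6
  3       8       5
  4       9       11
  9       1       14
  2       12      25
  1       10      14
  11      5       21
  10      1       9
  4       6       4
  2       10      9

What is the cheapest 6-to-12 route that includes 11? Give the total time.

Best 6 to 11: 6 → 4 → 9 → 8 → 5 → 11 costing 60
Best 11 to 12: 11 → 12 costing 11
Total via 11: 60 + 11 = 71 s.

71 s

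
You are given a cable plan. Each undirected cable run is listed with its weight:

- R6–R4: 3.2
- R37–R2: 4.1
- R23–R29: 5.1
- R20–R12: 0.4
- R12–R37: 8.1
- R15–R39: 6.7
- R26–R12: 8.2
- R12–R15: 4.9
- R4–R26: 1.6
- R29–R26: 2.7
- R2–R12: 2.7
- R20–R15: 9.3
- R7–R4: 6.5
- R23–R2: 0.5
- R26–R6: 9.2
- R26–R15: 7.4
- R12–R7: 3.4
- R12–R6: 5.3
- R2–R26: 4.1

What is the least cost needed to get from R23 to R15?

8.1

Shortest distances from R23:
R23: 0
R2: 0.5  (via R23)
R12: 3.2  (via R2)
R20: 3.6  (via R12)
R37: 4.6  (via R2)
R26: 4.6  (via R2)
R29: 5.1  (via R23)
R4: 6.2  (via R26)
R7: 6.6  (via R12)
R15: 8.1  (via R12)
Shortest route: R23 → R2 → R12 → R15 = 8.1.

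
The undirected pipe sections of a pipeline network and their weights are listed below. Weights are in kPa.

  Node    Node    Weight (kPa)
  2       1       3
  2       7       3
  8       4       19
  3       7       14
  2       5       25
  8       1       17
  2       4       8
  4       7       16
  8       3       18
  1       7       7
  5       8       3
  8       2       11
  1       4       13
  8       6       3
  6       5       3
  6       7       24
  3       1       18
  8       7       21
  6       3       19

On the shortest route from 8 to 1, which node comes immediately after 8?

2

Candidate routes:
8 → 2 → 7 → 1: 11+3+7 = 21
8 → 2 → 1: 11+3 = 14
8 → 7 → 2 → 1: 21+3+3 = 27
8 → 1: 17 = 17
The minimum is 14 kPa via 8 → 2 → 1.
So from 8 the first move is to 2.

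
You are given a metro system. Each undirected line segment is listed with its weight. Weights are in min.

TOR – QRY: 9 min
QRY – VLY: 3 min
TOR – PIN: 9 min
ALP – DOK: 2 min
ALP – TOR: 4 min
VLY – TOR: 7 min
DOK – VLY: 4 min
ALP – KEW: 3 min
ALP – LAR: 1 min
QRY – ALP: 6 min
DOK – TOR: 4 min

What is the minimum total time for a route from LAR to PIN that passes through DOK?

Shortest LAR→DOK: LAR–ALP–DOK = 3
Best DOK to PIN: DOK–TOR–PIN costing 13
Total via DOK: 3 + 13 = 16 min.

16 min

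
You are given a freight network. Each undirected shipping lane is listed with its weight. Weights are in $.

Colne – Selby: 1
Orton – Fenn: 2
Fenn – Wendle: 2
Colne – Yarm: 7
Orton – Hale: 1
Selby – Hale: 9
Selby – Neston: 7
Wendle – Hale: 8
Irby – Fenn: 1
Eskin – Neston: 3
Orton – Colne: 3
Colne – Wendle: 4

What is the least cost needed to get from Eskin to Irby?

$17

Shortest distances from Eskin:
Eskin: 0
Neston: 3  (via Eskin)
Selby: 10  (via Neston)
Colne: 11  (via Selby)
Orton: 14  (via Colne)
Hale: 15  (via Orton)
Wendle: 15  (via Colne)
Fenn: 16  (via Orton)
Irby: 17  (via Fenn)
Shortest route: Eskin–Neston–Selby–Colne–Orton–Fenn–Irby = $17.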